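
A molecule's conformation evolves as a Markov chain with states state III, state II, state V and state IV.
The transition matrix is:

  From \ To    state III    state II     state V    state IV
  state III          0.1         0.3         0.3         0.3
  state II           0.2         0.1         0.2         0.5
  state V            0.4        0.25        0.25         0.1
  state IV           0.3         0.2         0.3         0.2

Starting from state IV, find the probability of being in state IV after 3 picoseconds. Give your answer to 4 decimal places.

0.2660

Propagate the distribution vector 3 picoseconds from state IV.
After 0 picoseconds: (0.0000, 0.0000, 0.0000, 1.0000)
After 1 picosecond: (0.3000, 0.2000, 0.3000, 0.2000)
After 2 picoseconds: (0.2500, 0.2250, 0.2650, 0.2600)
After 3 picoseconds: (0.2540, 0.2158, 0.2643, 0.2660)
P(in state IV after 3 picoseconds) = 0.2660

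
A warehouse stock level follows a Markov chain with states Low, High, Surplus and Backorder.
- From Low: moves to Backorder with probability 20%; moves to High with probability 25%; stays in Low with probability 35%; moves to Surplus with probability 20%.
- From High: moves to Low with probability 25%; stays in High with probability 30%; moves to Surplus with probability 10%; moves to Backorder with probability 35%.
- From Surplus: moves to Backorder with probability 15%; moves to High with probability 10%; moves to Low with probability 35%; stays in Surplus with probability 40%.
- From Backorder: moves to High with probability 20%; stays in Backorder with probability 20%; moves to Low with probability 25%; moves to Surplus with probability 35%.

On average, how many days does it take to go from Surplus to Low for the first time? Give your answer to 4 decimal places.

3.1624

Let t(s) be the expected number of days to first reach Low from state s, with t(Low) = 0. Conditioning on the first day:
t(High) = 1 + 0.3·t(High) + 0.1·t(Surplus) + 0.35·t(Backorder)
t(Surplus) = 1 + 0.1·t(High) + 0.4·t(Surplus) + 0.15·t(Backorder)
t(Backorder) = 1 + 0.2·t(High) + 0.35·t(Surplus) + 0.2·t(Backorder)
Solving: t(High) = 3.6538, t(Surplus) = 3.1624, t(Backorder) = 3.5470.
Expected days from Surplus to Low: 3.1624.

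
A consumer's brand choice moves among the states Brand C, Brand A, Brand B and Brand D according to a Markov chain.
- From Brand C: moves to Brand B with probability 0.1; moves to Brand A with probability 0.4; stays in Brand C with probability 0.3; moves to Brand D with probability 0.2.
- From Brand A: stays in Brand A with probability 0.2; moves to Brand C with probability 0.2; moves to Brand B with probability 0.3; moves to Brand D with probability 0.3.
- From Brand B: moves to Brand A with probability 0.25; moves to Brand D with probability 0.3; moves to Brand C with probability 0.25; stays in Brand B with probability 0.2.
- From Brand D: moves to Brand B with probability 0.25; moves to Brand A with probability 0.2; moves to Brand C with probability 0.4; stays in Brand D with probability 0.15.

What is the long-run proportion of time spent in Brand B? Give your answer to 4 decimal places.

0.2099

Let the stationary distribution be π with π = πP and π_1 + π_2 + π_3 + π_4 = 1.
π_1 = 0.3·π_1 + 0.2·π_2 + 0.25·π_3 + 0.4·π_4
π_2 = 0.4·π_1 + 0.2·π_2 + 0.25·π_3 + 0.2·π_4
π_3 = 0.1·π_1 + 0.3·π_2 + 0.2·π_3 + 0.25·π_4
Solving with the normalization constraint gives π = (0.2863, 0.2678, 0.2099, 0.2360).
So the stationary probability of Brand B is 0.2099.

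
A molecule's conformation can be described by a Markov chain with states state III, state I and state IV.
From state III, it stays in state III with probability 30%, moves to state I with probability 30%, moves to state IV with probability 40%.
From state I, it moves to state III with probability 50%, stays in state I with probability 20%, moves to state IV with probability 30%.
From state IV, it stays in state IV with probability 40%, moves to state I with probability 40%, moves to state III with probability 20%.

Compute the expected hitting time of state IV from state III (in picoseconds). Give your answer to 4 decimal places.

Let t(s) be the expected number of picoseconds to first reach state IV from state s, with t(state IV) = 0. Conditioning on the first picosecond:
t(state III) = 1 + 0.3·t(state III) + 0.3·t(state I)
t(state I) = 1 + 0.5·t(state III) + 0.2·t(state I)
Solving: t(state III) = 2.6829, t(state I) = 2.9268.
Expected picoseconds from state III to state IV: 2.6829.

2.6829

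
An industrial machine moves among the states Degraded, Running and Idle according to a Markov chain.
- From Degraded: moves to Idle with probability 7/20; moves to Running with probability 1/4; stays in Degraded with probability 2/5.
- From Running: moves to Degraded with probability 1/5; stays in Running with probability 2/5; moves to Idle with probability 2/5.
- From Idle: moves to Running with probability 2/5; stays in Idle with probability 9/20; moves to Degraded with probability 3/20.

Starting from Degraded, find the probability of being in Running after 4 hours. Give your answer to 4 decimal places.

0.3651

Propagate the distribution vector 4 hours from Degraded.
After 0 hours: (1.0000, 0.0000, 0.0000)
After 1 hour: (0.4000, 0.2500, 0.3500)
After 2 hours: (0.2625, 0.3400, 0.3975)
After 3 hours: (0.2326, 0.3606, 0.4068)
After 4 hours: (0.2262, 0.3651, 0.4087)
P(in Running after 4 hours) = 0.3651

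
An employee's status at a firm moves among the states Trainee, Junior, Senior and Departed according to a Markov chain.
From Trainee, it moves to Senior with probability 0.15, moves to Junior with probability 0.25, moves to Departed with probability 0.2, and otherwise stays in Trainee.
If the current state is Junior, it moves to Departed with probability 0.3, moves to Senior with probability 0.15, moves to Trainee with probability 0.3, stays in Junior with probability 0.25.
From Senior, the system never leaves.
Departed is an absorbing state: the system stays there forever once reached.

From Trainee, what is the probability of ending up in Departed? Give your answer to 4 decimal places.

0.6000

Let h(s) be the probability of absorption at Departed starting from transient state s. Then h(Departed) = 1 and h(Senior) = 0. By first-step analysis:
h(Trainee) = 0.4·h(Trainee) + 0.25·h(Junior) + 0.15·0 + 0.2·1
h(Junior) = 0.3·h(Trainee) + 0.25·h(Junior) + 0.15·0 + 0.3·1
Solving: h(Trainee) = 0.6000, h(Junior) = 0.6400.
Starting from Trainee, the probability is 0.6000.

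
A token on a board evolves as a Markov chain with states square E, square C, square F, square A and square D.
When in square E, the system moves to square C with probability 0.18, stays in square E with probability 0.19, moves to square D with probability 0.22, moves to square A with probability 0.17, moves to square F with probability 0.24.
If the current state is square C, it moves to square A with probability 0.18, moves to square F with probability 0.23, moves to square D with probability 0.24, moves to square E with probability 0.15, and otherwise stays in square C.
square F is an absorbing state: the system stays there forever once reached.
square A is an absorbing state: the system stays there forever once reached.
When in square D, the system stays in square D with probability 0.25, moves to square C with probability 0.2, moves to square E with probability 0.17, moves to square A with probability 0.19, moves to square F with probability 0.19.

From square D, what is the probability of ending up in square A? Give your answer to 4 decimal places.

Let h(s) be the probability of absorption at square A starting from transient state s. Then h(square A) = 1 and h(square F) = 0. By first-step analysis:
h(square E) = 0.19·h(square E) + 0.18·h(square C) + 0.24·0 + 0.17·1 + 0.22·h(square D)
h(square C) = 0.15·h(square E) + 0.2·h(square C) + 0.23·0 + 0.18·1 + 0.24·h(square D)
h(square D) = 0.17·h(square E) + 0.2·h(square C) + 0.19·0 + 0.19·1 + 0.25·h(square D)
Solving: h(square E) = 0.4379, h(square C) = 0.4488, h(square D) = 0.4723.
Starting from square D, the probability is 0.4723.

0.4723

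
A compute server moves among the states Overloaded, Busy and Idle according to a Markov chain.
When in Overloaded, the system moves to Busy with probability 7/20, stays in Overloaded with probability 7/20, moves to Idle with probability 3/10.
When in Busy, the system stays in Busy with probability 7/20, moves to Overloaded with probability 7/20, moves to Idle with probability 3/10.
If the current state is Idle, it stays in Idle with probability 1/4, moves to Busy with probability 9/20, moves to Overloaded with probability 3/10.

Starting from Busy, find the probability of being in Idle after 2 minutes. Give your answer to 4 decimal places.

Sum over the intermediate state after 1 minute:
P = P(Busy→Overloaded)·P(Overloaded→Idle) + P(Busy→Busy)·P(Busy→Idle) + P(Busy→Idle)·P(Idle→Idle)
  = 0.35×0.3 + 0.35×0.3 + 0.3×0.25
  = 0.1050 + 0.1050 + 0.0750 = 0.2850

0.2850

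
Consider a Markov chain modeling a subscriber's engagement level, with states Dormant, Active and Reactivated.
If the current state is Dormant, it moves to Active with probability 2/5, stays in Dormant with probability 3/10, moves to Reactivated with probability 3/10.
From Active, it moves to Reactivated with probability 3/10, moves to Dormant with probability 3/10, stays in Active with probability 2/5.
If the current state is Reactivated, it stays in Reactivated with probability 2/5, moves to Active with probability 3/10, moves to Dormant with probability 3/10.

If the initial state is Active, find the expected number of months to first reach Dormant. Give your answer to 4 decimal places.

Let t(s) be the expected number of months to first reach Dormant from state s, with t(Dormant) = 0. Conditioning on the first month:
t(Active) = 1 + 0.4·t(Active) + 0.3·t(Reactivated)
t(Reactivated) = 1 + 0.3·t(Active) + 0.4·t(Reactivated)
Solving: t(Active) = 3.3333, t(Reactivated) = 3.3333.
Expected months from Active to Dormant: 3.3333.

3.3333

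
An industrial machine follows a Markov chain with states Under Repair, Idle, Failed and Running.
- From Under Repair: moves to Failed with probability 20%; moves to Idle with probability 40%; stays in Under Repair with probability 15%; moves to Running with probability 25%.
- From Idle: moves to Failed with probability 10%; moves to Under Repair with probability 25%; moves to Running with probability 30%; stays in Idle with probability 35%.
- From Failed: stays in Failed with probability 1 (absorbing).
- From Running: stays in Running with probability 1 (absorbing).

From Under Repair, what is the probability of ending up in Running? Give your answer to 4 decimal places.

0.6243

Let h(s) be the probability of absorption at Running starting from transient state s. Then h(Running) = 1 and h(Failed) = 0. By first-step analysis:
h(Under Repair) = 0.15·h(Under Repair) + 0.4·h(Idle) + 0.2·0 + 0.25·1
h(Idle) = 0.25·h(Under Repair) + 0.35·h(Idle) + 0.1·0 + 0.3·1
Solving: h(Under Repair) = 0.6243, h(Idle) = 0.7017.
Starting from Under Repair, the probability is 0.6243.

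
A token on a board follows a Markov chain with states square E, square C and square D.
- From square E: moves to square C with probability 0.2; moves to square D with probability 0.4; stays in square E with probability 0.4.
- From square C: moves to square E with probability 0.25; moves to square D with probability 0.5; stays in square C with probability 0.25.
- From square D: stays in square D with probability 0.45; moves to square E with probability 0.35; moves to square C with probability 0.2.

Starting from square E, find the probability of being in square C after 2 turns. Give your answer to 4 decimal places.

0.2100

Sum over the intermediate state after 1 turn:
P = P(square E→square E)·P(square E→square C) + P(square E→square C)·P(square C→square C) + P(square E→square D)·P(square D→square C)
  = 0.4×0.2 + 0.2×0.25 + 0.4×0.2
  = 0.0800 + 0.0500 + 0.0800 = 0.2100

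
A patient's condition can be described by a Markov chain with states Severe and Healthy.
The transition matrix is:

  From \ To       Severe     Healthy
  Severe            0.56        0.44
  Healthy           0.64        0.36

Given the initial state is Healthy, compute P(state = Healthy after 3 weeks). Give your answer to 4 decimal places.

0.4071

Propagate the distribution vector 3 weeks from Healthy.
After 0 weeks: (0.0000, 1.0000)
After 1 week: (0.6400, 0.3600)
After 2 weeks: (0.5888, 0.4112)
After 3 weeks: (0.5929, 0.4071)
P(in Healthy after 3 weeks) = 0.4071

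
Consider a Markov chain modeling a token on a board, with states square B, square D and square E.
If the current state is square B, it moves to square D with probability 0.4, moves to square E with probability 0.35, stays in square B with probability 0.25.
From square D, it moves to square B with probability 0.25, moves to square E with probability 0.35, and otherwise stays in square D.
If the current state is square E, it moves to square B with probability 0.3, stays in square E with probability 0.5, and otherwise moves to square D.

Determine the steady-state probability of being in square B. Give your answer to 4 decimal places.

0.2706

Let the stationary distribution be π with π = πP and π_1 + π_2 + π_3 = 1.
π_1 = 0.25·π_1 + 0.25·π_2 + 0.3·π_3
π_2 = 0.4·π_1 + 0.4·π_2 + 0.2·π_3
Solving with the normalization constraint gives π = (0.2706, 0.3176, 0.4118).
So the stationary probability of square B is 0.2706.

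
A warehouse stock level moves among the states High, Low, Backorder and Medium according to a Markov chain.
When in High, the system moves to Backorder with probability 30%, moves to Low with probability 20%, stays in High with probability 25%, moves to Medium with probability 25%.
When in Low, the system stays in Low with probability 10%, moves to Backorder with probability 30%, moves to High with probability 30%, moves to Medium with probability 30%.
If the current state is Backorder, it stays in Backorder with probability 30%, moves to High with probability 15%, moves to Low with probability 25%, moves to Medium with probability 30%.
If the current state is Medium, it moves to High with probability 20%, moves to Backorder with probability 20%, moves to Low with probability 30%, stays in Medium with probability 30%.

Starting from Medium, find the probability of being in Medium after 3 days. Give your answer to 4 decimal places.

0.2885

Propagate the distribution vector 3 days from Medium.
After 0 days: (0.0000, 0.0000, 0.0000, 1.0000)
After 1 day: (0.2000, 0.3000, 0.2000, 0.3000)
After 2 days: (0.2300, 0.2100, 0.2700, 0.2900)
After 3 days: (0.2190, 0.2215, 0.2710, 0.2885)
P(in Medium after 3 days) = 0.2885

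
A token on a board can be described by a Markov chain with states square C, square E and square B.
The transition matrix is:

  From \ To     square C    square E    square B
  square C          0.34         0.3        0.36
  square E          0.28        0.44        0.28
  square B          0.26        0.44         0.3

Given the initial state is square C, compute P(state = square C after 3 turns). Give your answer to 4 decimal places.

0.2913

Propagate the distribution vector 3 turns from square C.
After 0 turns: (1.0000, 0.0000, 0.0000)
After 1 turn: (0.3400, 0.3000, 0.3600)
After 2 turns: (0.2932, 0.3924, 0.3144)
After 3 turns: (0.2913, 0.3990, 0.3097)
P(in square C after 3 turns) = 0.2913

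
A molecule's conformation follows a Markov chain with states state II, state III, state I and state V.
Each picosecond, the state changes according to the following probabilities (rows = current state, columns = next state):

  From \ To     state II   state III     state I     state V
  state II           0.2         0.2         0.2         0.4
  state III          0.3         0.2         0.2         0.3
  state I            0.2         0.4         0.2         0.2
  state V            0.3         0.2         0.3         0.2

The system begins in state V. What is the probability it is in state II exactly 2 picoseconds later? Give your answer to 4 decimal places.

0.2400

Propagate the distribution vector 2 picoseconds from state V.
After 0 picoseconds: (0.0000, 0.0000, 0.0000, 1.0000)
After 1 picosecond: (0.3000, 0.2000, 0.3000, 0.2000)
After 2 picoseconds: (0.2400, 0.2600, 0.2200, 0.2800)
P(in state II after 2 picoseconds) = 0.2400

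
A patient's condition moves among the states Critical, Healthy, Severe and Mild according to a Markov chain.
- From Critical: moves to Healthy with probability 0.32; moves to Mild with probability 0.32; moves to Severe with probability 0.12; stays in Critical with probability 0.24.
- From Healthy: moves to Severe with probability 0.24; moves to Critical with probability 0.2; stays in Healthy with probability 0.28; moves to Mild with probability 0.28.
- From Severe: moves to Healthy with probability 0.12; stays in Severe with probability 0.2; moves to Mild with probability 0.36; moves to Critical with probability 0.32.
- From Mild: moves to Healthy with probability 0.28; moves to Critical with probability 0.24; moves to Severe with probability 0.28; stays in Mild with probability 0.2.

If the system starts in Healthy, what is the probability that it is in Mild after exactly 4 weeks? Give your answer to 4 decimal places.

0.2842

Propagate the distribution vector 4 weeks from Healthy.
After 0 weeks: (0.0000, 1.0000, 0.0000, 0.0000)
After 1 week: (0.2000, 0.2800, 0.2400, 0.2800)
After 2 weeks: (0.2480, 0.2496, 0.2176, 0.2848)
After 3 weeks: (0.2474, 0.2551, 0.2129, 0.2845)
After 4 weeks: (0.2468, 0.2558, 0.2132, 0.2842)
P(in Mild after 4 weeks) = 0.2842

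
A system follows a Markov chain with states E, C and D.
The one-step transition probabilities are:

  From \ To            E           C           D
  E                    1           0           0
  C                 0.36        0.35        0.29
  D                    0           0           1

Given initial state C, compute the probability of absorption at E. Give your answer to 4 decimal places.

Let h(s) be the probability of absorption at E starting from transient state s. Then h(E) = 1 and h(D) = 0. By first-step analysis:
h(C) = 0.36·1 + 0.35·h(C) + 0.29·0
Solving: h(C) = 0.5538.
Starting from C, the probability is 0.5538.

0.5538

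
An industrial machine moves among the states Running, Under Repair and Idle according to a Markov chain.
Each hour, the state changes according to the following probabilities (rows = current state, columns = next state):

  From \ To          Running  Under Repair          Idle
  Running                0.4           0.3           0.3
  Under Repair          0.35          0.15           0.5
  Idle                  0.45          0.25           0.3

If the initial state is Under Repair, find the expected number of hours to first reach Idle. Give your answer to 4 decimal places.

2.3457

Let t(s) be the expected number of hours to first reach Idle from state s, with t(Idle) = 0. Conditioning on the first hour:
t(Running) = 1 + 0.4·t(Running) + 0.3·t(Under Repair)
t(Under Repair) = 1 + 0.35·t(Running) + 0.15·t(Under Repair)
Solving: t(Running) = 2.8395, t(Under Repair) = 2.3457.
Expected hours from Under Repair to Idle: 2.3457.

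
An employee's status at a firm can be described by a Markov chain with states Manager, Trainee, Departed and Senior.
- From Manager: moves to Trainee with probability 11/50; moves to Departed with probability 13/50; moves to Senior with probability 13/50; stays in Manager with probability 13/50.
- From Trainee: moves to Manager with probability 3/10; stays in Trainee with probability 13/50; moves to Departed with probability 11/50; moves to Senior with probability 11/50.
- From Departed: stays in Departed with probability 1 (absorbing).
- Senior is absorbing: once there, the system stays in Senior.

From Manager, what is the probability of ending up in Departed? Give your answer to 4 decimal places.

Let h(s) be the probability of absorption at Departed starting from transient state s. Then h(Departed) = 1 and h(Senior) = 0. By first-step analysis:
h(Manager) = 0.26·h(Manager) + 0.22·h(Trainee) + 0.26·1 + 0.26·0
h(Trainee) = 0.3·h(Manager) + 0.26·h(Trainee) + 0.22·1 + 0.22·0
Solving: h(Manager) = 0.5000, h(Trainee) = 0.5000.
Starting from Manager, the probability is 0.5000.

0.5000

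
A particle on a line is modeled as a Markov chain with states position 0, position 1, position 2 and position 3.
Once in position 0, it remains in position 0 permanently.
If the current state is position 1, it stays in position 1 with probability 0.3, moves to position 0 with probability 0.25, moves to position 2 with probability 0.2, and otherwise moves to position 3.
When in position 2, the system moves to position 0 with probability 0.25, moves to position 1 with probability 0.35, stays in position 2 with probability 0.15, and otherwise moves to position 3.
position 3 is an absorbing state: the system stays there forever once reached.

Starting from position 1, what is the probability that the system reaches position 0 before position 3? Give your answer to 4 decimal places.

Let h(s) be the probability of absorption at position 0 starting from transient state s. Then h(position 0) = 1 and h(position 3) = 0. By first-step analysis:
h(position 1) = 0.25·1 + 0.3·h(position 1) + 0.2·h(position 2) + 0.25·0
h(position 2) = 0.25·1 + 0.35·h(position 1) + 0.15·h(position 2) + 0.25·0
Solving: h(position 1) = 0.5000, h(position 2) = 0.5000.
Starting from position 1, the probability is 0.5000.

0.5000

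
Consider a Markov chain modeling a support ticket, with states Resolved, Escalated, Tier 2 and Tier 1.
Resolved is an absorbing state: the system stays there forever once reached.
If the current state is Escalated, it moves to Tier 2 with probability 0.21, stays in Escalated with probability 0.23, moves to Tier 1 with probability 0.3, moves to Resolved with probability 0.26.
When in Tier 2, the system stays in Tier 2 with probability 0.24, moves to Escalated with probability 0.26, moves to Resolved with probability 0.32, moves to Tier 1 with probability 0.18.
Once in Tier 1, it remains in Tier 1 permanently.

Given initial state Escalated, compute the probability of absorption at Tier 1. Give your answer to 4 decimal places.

0.5009

Let h(s) be the probability of absorption at Tier 1 starting from transient state s. Then h(Tier 1) = 1 and h(Resolved) = 0. By first-step analysis:
h(Escalated) = 0.26·0 + 0.23·h(Escalated) + 0.21·h(Tier 2) + 0.3·1
h(Tier 2) = 0.32·0 + 0.26·h(Escalated) + 0.24·h(Tier 2) + 0.18·1
Solving: h(Escalated) = 0.5009, h(Tier 2) = 0.4082.
Starting from Escalated, the probability is 0.5009.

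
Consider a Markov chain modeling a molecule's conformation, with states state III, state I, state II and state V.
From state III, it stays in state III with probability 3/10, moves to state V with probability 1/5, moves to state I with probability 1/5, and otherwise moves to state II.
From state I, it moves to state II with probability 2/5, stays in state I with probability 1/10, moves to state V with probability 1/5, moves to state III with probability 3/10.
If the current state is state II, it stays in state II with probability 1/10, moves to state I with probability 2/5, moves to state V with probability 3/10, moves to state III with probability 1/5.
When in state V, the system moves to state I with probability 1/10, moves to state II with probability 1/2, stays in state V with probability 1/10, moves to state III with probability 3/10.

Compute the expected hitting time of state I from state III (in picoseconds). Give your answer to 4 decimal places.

4.2345

Let t(s) be the expected number of picoseconds to first reach state I from state s, with t(state I) = 0. Conditioning on the first picosecond:
t(state III) = 1 + 0.3·t(state III) + 0.3·t(state II) + 0.2·t(state V)
t(state II) = 1 + 0.2·t(state III) + 0.1·t(state II) + 0.3·t(state V)
t(state V) = 1 + 0.3·t(state III) + 0.5·t(state II) + 0.1·t(state V)
Solving: t(state III) = 4.2345, t(state II) = 3.5505, t(state V) = 4.4951.
Expected picoseconds from state III to state I: 4.2345.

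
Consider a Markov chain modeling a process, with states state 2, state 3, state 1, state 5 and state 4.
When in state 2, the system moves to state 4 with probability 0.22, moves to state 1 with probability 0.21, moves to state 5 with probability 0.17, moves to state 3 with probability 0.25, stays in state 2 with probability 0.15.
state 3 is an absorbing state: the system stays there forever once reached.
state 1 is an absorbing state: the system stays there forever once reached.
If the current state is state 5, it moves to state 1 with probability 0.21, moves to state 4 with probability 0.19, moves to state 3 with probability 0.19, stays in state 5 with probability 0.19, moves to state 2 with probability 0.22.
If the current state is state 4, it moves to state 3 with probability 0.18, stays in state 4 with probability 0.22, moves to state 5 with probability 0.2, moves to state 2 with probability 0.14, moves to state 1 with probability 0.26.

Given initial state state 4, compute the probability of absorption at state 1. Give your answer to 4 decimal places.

Let h(s) be the probability of absorption at state 1 starting from transient state s. Then h(state 1) = 1 and h(state 3) = 0. By first-step analysis:
h(state 2) = 0.15·h(state 2) + 0.25·0 + 0.21·1 + 0.17·h(state 5) + 0.22·h(state 4)
h(state 5) = 0.22·h(state 2) + 0.19·0 + 0.21·1 + 0.19·h(state 5) + 0.19·h(state 4)
h(state 4) = 0.14·h(state 2) + 0.18·0 + 0.26·1 + 0.2·h(state 5) + 0.22·h(state 4)
Solving: h(state 2) = 0.4961, h(state 5) = 0.5246, h(state 4) = 0.5569.
Starting from state 4, the probability is 0.5569.

0.5569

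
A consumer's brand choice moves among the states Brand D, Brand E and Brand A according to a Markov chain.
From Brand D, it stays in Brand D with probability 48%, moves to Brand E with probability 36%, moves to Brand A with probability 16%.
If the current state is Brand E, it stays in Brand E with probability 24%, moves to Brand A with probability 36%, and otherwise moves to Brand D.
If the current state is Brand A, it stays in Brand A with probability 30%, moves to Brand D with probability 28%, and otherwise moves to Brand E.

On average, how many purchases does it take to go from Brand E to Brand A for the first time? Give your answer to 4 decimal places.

3.6624

Let t(s) be the expected number of purchases to first reach Brand A from state s, with t(Brand A) = 0. Conditioning on the first purchase:
t(Brand D) = 1 + 0.48·t(Brand D) + 0.36·t(Brand E)
t(Brand E) = 1 + 0.4·t(Brand D) + 0.24·t(Brand E)
Solving: t(Brand D) = 4.4586, t(Brand E) = 3.6624.
Expected purchases from Brand E to Brand A: 3.6624.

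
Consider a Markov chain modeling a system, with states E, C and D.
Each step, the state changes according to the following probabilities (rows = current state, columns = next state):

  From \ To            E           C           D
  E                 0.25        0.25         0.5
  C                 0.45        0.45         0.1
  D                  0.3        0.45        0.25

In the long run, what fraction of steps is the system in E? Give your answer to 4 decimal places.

0.3403

Let the stationary distribution be π with π = πP and π_1 + π_2 + π_3 = 1.
π_1 = 0.25·π_1 + 0.45·π_2 + 0.3·π_3
π_2 = 0.25·π_1 + 0.45·π_2 + 0.45·π_3
Solving with the normalization constraint gives π = (0.3403, 0.3819, 0.2778).
So the stationary probability of E is 0.3403.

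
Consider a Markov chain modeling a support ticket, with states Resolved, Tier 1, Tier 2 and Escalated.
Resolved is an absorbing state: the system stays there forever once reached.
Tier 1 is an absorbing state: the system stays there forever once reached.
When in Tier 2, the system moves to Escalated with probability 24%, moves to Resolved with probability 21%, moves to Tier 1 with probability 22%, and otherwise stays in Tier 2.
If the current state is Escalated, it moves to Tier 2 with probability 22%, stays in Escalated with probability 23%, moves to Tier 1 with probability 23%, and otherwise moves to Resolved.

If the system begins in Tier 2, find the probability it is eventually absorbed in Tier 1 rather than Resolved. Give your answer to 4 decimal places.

0.4850

Let h(s) be the probability of absorption at Tier 1 starting from transient state s. Then h(Tier 1) = 1 and h(Resolved) = 0. By first-step analysis:
h(Tier 2) = 0.21·0 + 0.22·1 + 0.33·h(Tier 2) + 0.24·h(Escalated)
h(Escalated) = 0.32·0 + 0.23·1 + 0.22·h(Tier 2) + 0.23·h(Escalated)
Solving: h(Tier 2) = 0.4850, h(Escalated) = 0.4373.
Starting from Tier 2, the probability is 0.4850.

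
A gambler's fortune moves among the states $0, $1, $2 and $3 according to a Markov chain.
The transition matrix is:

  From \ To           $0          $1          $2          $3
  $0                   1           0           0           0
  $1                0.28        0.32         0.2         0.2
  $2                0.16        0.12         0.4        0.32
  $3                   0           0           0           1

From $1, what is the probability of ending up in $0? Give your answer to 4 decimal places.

Let h(s) be the probability of absorption at $0 starting from transient state s. Then h($0) = 1 and h($3) = 0. By first-step analysis:
h($1) = 0.28·1 + 0.32·h($1) + 0.2·h($2) + 0.2·0
h($2) = 0.16·1 + 0.12·h($1) + 0.4·h($2) + 0.32·0
Solving: h($1) = 0.5208, h($2) = 0.3708.
Starting from $1, the probability is 0.5208.

0.5208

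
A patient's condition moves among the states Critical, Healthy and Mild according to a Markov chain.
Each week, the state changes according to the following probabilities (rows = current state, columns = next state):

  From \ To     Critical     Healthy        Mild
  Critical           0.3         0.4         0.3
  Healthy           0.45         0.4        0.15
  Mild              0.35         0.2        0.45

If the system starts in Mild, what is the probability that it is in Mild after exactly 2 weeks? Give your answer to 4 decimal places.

0.3375

Sum over the intermediate state after 1 week:
P = P(Mild→Critical)·P(Critical→Mild) + P(Mild→Healthy)·P(Healthy→Mild) + P(Mild→Mild)·P(Mild→Mild)
  = 0.35×0.3 + 0.2×0.15 + 0.45×0.45
  = 0.1050 + 0.0300 + 0.2025 = 0.3375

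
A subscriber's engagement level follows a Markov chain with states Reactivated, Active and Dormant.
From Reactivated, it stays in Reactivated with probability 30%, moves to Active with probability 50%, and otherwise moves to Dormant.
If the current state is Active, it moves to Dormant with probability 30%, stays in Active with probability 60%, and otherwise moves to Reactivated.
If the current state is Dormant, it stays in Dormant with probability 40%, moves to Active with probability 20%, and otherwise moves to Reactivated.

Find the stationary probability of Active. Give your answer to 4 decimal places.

Let the stationary distribution be π with π = πP and π_1 + π_2 + π_3 = 1.
π_1 = 0.3·π_1 + 0.1·π_2 + 0.4·π_3
π_2 = 0.5·π_1 + 0.6·π_2 + 0.2·π_3
Solving with the normalization constraint gives π = (0.2400, 0.4533, 0.3067).
So the stationary probability of Active is 0.4533.

0.4533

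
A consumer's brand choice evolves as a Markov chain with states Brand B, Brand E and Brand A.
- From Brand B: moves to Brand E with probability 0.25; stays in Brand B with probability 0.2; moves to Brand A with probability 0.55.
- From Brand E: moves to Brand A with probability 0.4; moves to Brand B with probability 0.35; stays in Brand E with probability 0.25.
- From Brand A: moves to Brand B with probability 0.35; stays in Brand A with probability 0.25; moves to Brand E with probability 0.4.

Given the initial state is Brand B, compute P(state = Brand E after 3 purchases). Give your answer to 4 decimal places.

0.3021

Propagate the distribution vector 3 purchases from Brand B.
After 0 purchases: (1.0000, 0.0000, 0.0000)
After 1 purchase: (0.2000, 0.2500, 0.5500)
After 2 purchases: (0.3200, 0.3325, 0.3475)
After 3 purchases: (0.3020, 0.3021, 0.3959)
P(in Brand E after 3 purchases) = 0.3021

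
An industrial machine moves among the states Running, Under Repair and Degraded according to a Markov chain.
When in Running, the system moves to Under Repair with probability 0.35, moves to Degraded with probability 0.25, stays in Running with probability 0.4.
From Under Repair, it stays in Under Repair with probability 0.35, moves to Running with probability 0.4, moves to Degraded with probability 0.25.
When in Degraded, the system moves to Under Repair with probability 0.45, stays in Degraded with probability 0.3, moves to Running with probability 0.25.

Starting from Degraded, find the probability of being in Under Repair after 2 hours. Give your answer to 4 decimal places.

0.3800

Sum over the intermediate state after 1 hour:
P = P(Degraded→Running)·P(Running→Under Repair) + P(Degraded→Under Repair)·P(Under Repair→Under Repair) + P(Degraded→Degraded)·P(Degraded→Under Repair)
  = 0.25×0.35 + 0.45×0.35 + 0.3×0.45
  = 0.0875 + 0.1575 + 0.1350 = 0.3800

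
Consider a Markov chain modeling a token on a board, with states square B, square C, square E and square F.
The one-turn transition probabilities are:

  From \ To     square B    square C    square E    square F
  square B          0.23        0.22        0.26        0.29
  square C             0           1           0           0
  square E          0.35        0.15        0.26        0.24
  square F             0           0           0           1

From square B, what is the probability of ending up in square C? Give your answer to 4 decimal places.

Let h(s) be the probability of absorption at square C starting from transient state s. Then h(square C) = 1 and h(square F) = 0. By first-step analysis:
h(square B) = 0.23·h(square B) + 0.22·1 + 0.26·h(square E) + 0.29·0
h(square E) = 0.35·h(square B) + 0.15·1 + 0.26·h(square E) + 0.24·0
Solving: h(square B) = 0.4215, h(square E) = 0.4020.
Starting from square B, the probability is 0.4215.

0.4215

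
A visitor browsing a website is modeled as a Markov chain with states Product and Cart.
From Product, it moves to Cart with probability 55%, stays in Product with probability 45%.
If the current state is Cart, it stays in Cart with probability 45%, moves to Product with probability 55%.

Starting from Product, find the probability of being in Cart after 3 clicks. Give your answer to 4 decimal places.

Propagate the distribution vector 3 clicks from Product.
After 0 clicks: (1.0000, 0.0000)
After 1 click: (0.4500, 0.5500)
After 2 clicks: (0.5050, 0.4950)
After 3 clicks: (0.4995, 0.5005)
P(in Cart after 3 clicks) = 0.5005

0.5005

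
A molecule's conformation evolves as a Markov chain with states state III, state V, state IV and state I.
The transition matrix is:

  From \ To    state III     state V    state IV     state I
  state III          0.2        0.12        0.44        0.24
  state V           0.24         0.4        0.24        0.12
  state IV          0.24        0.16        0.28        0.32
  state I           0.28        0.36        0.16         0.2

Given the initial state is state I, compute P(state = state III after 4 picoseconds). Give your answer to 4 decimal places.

0.2393

Propagate the distribution vector 4 picoseconds from state I.
After 0 picoseconds: (0.0000, 0.0000, 0.0000, 1.0000)
After 1 picosecond: (0.2800, 0.3600, 0.1600, 0.2000)
After 2 picoseconds: (0.2368, 0.2752, 0.2864, 0.2016)
After 3 picoseconds: (0.2386, 0.2569, 0.2827, 0.2218)
After 4 picoseconds: (0.2393, 0.2565, 0.2813, 0.2229)
P(in state III after 4 picoseconds) = 0.2393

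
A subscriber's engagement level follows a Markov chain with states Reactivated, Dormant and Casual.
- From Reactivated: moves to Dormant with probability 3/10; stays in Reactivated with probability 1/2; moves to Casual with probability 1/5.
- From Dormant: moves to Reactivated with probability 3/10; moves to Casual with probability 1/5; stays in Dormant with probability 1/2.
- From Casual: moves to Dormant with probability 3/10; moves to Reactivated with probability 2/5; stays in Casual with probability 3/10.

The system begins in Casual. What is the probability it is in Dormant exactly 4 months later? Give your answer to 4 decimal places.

0.3744

Propagate the distribution vector 4 months from Casual.
After 0 months: (0.0000, 0.0000, 1.0000)
After 1 month: (0.4000, 0.3000, 0.3000)
After 2 months: (0.4100, 0.3600, 0.2300)
After 3 months: (0.4050, 0.3720, 0.2230)
After 4 months: (0.4033, 0.3744, 0.2223)
P(in Dormant after 4 months) = 0.3744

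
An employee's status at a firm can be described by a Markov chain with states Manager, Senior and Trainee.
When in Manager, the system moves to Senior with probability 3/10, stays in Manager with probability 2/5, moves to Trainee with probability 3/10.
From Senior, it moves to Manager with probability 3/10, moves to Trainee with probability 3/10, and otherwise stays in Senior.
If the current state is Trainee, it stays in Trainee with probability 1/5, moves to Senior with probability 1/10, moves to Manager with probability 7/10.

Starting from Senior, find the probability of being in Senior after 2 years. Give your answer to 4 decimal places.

0.2800

Sum over the intermediate state after 1 year:
P = P(Senior→Manager)·P(Manager→Senior) + P(Senior→Senior)·P(Senior→Senior) + P(Senior→Trainee)·P(Trainee→Senior)
  = 0.3×0.3 + 0.4×0.4 + 0.3×0.1
  = 0.0900 + 0.1600 + 0.0300 = 0.2800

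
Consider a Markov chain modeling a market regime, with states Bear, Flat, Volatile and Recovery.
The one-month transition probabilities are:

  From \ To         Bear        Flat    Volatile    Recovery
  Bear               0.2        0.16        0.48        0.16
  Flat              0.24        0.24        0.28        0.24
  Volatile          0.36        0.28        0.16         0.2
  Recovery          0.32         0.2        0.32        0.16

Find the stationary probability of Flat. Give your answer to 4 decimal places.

0.2222

Let the stationary distribution be π with π = πP and π_1 + π_2 + π_3 + π_4 = 1.
π_1 = 0.2·π_1 + 0.24·π_2 + 0.36·π_3 + 0.32·π_4
π_2 = 0.16·π_1 + 0.24·π_2 + 0.28·π_3 + 0.2·π_4
π_3 = 0.48·π_1 + 0.28·π_2 + 0.16·π_3 + 0.32·π_4
Solving with the normalization constraint gives π = (0.2808, 0.2222, 0.3069, 0.1901).
So the stationary probability of Flat is 0.2222.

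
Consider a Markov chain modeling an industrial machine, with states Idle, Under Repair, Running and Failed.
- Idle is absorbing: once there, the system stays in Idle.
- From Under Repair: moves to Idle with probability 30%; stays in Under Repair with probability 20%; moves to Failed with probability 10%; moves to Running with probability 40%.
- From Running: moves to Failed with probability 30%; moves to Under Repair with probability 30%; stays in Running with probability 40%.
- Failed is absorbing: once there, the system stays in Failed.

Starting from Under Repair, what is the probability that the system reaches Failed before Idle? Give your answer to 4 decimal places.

Let h(s) be the probability of absorption at Failed starting from transient state s. Then h(Failed) = 1 and h(Idle) = 0. By first-step analysis:
h(Under Repair) = 0.3·0 + 0.2·h(Under Repair) + 0.4·h(Running) + 0.1·1
h(Running) = 0.3·h(Under Repair) + 0.4·h(Running) + 0.3·1
Solving: h(Under Repair) = 0.5000, h(Running) = 0.7500.
Starting from Under Repair, the probability is 0.5000.

0.5000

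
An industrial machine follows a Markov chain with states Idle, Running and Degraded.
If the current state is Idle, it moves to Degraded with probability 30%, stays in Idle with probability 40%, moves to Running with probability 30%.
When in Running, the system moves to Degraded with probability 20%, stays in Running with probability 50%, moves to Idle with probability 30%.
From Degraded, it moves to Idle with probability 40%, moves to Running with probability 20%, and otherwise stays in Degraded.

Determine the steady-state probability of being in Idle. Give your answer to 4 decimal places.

0.3662

Let the stationary distribution be π with π = πP and π_1 + π_2 + π_3 = 1.
π_1 = 0.4·π_1 + 0.3·π_2 + 0.4·π_3
π_2 = 0.3·π_1 + 0.5·π_2 + 0.2·π_3
Solving with the normalization constraint gives π = (0.3662, 0.3380, 0.2958).
So the stationary probability of Idle is 0.3662.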